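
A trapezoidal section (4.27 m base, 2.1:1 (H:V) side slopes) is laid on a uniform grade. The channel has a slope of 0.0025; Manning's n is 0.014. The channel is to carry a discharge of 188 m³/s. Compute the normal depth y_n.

y_n = 3.2 m

Manning's equation rearranged: A R^(2/3) = nQ / (1·√S) = 0.014 × 188 / (√0.0025) = 52.64.
Trying y = 2.75 m: A R^(2/3) = 38.09 — too small.
Trying y = 3.45 m: A R^(2/3) = 62.12 — too large.
Trying y = 3.2 m: A R^(2/3) = 52.73 — close enough.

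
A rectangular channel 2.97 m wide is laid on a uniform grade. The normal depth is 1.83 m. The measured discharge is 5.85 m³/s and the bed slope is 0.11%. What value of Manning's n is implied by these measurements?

n = 0.027

Flow area A = b·y = 2.97 × 1.83 = 5.435 m². Wetted perimeter P = b + 2y = 2.97 + 2×1.83 = 6.63 m.
Hydraulic radius R = A/P = 5.435/6.63 = 0.8198 m.
Rearranging Manning's equation: n = (1/Q) A R^(2/3) S^(1/2) = (1/5.85) × 5.435 × 0.8198^(2/3) × √0.0011 = 0.027.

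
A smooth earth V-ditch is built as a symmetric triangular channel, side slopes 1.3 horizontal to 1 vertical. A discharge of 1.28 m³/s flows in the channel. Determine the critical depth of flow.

At critical depth, Q² T / (g A³) = 1, i.e. A³/T = Q²/g = 1.28²/9.81 = 0.167.
Try y = 0.585 m: A³/T = 0.05789 — too small.
Try y = 0.924 m: A³/T = 0.5691 — too large.
Try y = 0.723 m: A³/T = 0.1669 — matches.

y_c = 0.723 m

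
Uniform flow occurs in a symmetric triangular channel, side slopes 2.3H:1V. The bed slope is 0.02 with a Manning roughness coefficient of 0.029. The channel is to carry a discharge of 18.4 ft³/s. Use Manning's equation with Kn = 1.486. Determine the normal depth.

y_n = 1.26 ft

Manning's equation rearranged: A R^(2/3) = nQ / (1.486·√S) = 0.029 × 18.4 / (1.486 × √0.02) = 2.539.
At y = 1.08 ft: A R^(2/3) = 1.679 — low.
At y = 1.47 ft: A R^(2/3) = 3.821 — high.
At y = 1.26 ft: A R^(2/3) = 2.533 — ≈ 2.539.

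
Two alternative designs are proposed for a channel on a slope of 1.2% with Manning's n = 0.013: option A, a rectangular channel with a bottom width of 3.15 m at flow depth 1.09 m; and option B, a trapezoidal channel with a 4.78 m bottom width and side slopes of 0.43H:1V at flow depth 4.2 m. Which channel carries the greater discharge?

channel B

Channel A: Flow area A = b·y = 3.15 × 1.09 = 3.433 m². Wetted perimeter P = b + 2y = 3.15 + 2×1.09 = 5.33 m. Hydraulic radius R = A/P = 3.433/5.33 = 0.6442 m. Q_A = (1/0.013)·3.433·0.6442^(2/3)·√0.012 = 21.58 m³/s.
Channel B: With bottom width b = 4.78 m and side slope z = 0.43: A = (b + zy)y = (4.78 + 0.43×4.2)×4.2 = 27.66 m²; P = b + 2y√(1+z²) = 4.78 + 2×4.2×1.089 = 13.92 m. Hydraulic radius R = A/P = 27.66/13.92 = 1.987 m. Q_B = (1/0.013)·27.66·1.987^(2/3)·√0.012 = 368.4 m³/s.
Q_A = 21.58 m³/s vs Q_B = 368.4 m³/s, so channel B carries more.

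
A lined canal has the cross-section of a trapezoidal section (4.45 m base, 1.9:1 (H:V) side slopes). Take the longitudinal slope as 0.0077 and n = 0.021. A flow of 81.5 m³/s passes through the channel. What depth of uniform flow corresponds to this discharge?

Manning's equation rearranged: A R^(2/3) = nQ / (1·√S) = 0.021 × 81.5 / (√0.0077) = 19.5.
At y = 1.54 m: A R^(2/3) = 11.56 — low.
At y = 2.25 m: A R^(2/3) = 24.46 — high.
At y = 2.01 m: A R^(2/3) = 19.5 — ≈ 19.5.

y_n = 2.01 m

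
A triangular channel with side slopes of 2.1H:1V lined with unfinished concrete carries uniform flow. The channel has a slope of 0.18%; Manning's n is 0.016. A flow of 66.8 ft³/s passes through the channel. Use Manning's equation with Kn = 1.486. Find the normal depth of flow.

Manning's equation rearranged: A R^(2/3) = nQ / (1.486·√S) = 0.016 × 66.8 / (1.486 × √0.0018) = 16.95.
At y = 3.24 ft: A R^(2/3) = 28.41 — over.
At y = 1.96 ft: A R^(2/3) = 7.435 — short.
At y = 2.67 ft: A R^(2/3) = 16.96 — close enough.

y_n = 2.67 ft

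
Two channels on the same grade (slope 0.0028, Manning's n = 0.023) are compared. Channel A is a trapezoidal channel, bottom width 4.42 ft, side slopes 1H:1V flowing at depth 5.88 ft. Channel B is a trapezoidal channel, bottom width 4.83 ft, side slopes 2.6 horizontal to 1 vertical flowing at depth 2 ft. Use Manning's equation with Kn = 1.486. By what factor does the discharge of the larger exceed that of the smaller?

5.25

Channel A: With bottom width b = 4.42 ft and side slope z = 1: A = (b + zy)y = (4.42 + 1×5.88)×5.88 = 60.56 ft²; P = b + 2y√(1+z²) = 4.42 + 2×5.88×1.414 = 21.05 ft. Hydraulic radius R = A/P = 60.56/21.05 = 2.877 ft. Q_A = (1.486/0.023)·60.56·2.877^(2/3)·√0.0028 = 418.8 ft³/s.
Channel B: With bottom width b = 4.83 ft and side slope z = 2.6: A = (b + zy)y = (4.83 + 2.6×2)×2 = 20.06 ft²; P = b + 2y√(1+z²) = 4.83 + 2×2×2.786 = 15.97 ft. Hydraulic radius R = A/P = 20.06/15.97 = 1.256 ft. Q_B = (1.486/0.023)·20.06·1.256^(2/3)·√0.0028 = 79.83 ft³/s.
The larger discharge is 418.8 ft³/s and the smaller is 79.83 ft³/s; the ratio is 5.25.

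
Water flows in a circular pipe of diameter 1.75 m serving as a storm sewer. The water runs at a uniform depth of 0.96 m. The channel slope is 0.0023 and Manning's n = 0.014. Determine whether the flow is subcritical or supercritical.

For a circular section of diameter D = 1.75 m at depth y = 0.96 m, the central angle is θ = 2 arccos(1 − 2y/D) = 3.336 rad. Then A = (D²/8)(θ − sin θ) = 1.351 m² and P = Dθ/2 = 2.919 m.
Hydraulic radius R = A/P = 1.351/2.919 = 0.4629 m.
V = (1/n) R^(2/3) √S = (1/0.014) × 0.4629^(2/3) × √0.0023 = 2.05 m/s. Hydraulic depth D_h = A/T = 1.351/1.742 = 0.7758 m.
Froude number Fr = V/√(g·D_h) = 2.05/√(9.81×0.7758) = 0.743, which is less than 1, so the flow is subcritical.

subcritical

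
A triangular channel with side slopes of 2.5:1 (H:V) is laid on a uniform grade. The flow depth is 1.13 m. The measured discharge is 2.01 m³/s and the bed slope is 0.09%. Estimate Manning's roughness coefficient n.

For a triangular section with side slope z = 2.5: A = zy² = 2.5×1.13² = 3.192 m²; P = 2y√(1+z²) = 2×1.13×2.693 = 6.085 m.
Hydraulic radius R = A/P = 3.192/6.085 = 0.5246 m.
Rearranging Manning's equation: n = (1/Q) A R^(2/3) S^(1/2) = (1/2.01) × 3.192 × 0.5246^(2/3) × √0.0009 = 0.031.

n = 0.031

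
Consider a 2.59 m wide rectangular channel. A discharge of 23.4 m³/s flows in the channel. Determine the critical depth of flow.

For a rectangular channel, critical depth y_c = (q²/g)^(1/3) where q = Q/b = 23.4/2.59 = 9.035 m²/s.
So y_c = (9.035²/9.81)^(1/3) = 2.03 m.

y_c = 2.03 m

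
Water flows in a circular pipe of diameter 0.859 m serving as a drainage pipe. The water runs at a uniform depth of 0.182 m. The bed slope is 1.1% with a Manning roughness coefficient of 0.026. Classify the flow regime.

For a circular section of diameter D = 0.859 m at depth y = 0.182 m, the central angle is θ = 2 arccos(1 − 2y/D) = 1.913 rad. Then A = (D²/8)(θ − sin θ) = 0.0896 m² and P = Dθ/2 = 0.8218 m.
Hydraulic radius R = A/P = 0.0896/0.8218 = 0.109 m.
V = (1/n) R^(2/3) √S = (1/0.026) × 0.109^(2/3) × √0.011 = 0.9206 m/s. Hydraulic depth D_h = A/T = 0.0896/0.702 = 0.1276 m.
Froude number Fr = V/√(g·D_h) = 0.9206/√(9.81×0.1276) = 0.823, which is less than 1, so the flow is subcritical.

subcritical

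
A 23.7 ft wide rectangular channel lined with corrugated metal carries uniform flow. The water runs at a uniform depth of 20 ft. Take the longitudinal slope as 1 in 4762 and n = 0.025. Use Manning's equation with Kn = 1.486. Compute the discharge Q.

Flow area A = b·y = 23.7 × 20 = 474 ft². Wetted perimeter P = b + 2y = 23.7 + 2×20 = 63.7 ft.
Hydraulic radius R = A/P = 474/63.7 = 7.441 ft.
Manning's equation: Q = (1.486/n) A R^(2/3) S^(1/2) = (1.486/0.025) × 474 × 7.441^(2/3) × 0.00021^(1/2) = 1560 ft³/s.

Q = 1560 ft³/s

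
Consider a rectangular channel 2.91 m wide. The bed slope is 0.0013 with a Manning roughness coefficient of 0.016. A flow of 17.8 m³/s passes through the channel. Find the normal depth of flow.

Manning's equation rearranged: A R^(2/3) = nQ / (1·√S) = 0.016 × 17.8 / (√0.0013) = 7.899.
Trying y = 2.28 m: A R^(2/3) = 6.131 — short.
Trying y = 3.3 m: A R^(2/3) = 9.666 — over.
Trying y = 2.8 m: A R^(2/3) = 7.915 — ≈ 7.899.

y_n = 2.8 m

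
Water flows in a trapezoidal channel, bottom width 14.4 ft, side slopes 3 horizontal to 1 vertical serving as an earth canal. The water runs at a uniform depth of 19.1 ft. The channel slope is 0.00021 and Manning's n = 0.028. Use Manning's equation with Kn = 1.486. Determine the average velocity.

V = 3.6 ft/s

With bottom width b = 14.4 ft and side slope z = 3: A = (b + zy)y = (14.4 + 3×19.1)×19.1 = 1369 ft²; P = b + 2y√(1+z²) = 14.4 + 2×19.1×3.162 = 135.2 ft.
Hydraulic radius R = A/P = 1369/135.2 = 10.13 ft.
From Manning's equation, V = (1.486/n) R^(2/3) S^(1/2) = (1.486/0.028) × 10.13^(2/3) × 0.00021^(1/2) = 3.6 ft/s.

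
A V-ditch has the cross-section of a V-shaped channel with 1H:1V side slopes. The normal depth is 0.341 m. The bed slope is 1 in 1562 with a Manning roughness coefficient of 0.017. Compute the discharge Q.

For a triangular section with side slope z = 1: A = zy² = 1×0.341² = 0.1163 m²; P = 2y√(1+z²) = 2×0.341×1.414 = 0.9645 m.
Hydraulic radius R = A/P = 0.1163/0.9645 = 0.1206 m.
Manning's equation: Q = (1/n) A R^(2/3) S^(1/2) = (1/0.017) × 0.1163 × 0.1206^(2/3) × 0.0006402^(1/2) = 0.0422 m³/s.

Q = 0.0422 m³/s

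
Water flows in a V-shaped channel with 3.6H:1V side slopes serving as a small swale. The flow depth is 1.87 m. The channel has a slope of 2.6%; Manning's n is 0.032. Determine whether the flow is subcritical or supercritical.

For a triangular section with side slope z = 3.6: A = zy² = 3.6×1.87² = 12.59 m²; P = 2y√(1+z²) = 2×1.87×3.736 = 13.97 m.
Hydraulic radius R = A/P = 12.59/13.97 = 0.9009 m.
V = (1/n) R^(2/3) √S = (1/0.032) × 0.9009^(2/3) × √0.026 = 4.7 m/s. Hydraulic depth D_h = A/T = 12.59/13.46 = 0.935 m.
Froude number Fr = V/√(g·D_h) = 4.7/√(9.81×0.935) = 1.55, which is greater than 1, so the flow is supercritical.

supercritical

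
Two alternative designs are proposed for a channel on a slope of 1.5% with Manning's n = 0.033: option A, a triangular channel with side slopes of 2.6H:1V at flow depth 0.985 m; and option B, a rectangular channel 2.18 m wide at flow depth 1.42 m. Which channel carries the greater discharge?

Channel A: For a triangular section with side slope z = 2.6: A = zy² = 2.6×0.985² = 2.523 m²; P = 2y√(1+z²) = 2×0.985×2.786 = 5.488 m. Hydraulic radius R = A/P = 2.523/5.488 = 0.4597 m. Q_A = (1/0.033)·2.523·0.4597^(2/3)·√0.015 = 5.576 m³/s.
Channel B: Flow area A = b·y = 2.18 × 1.42 = 3.096 m². Wetted perimeter P = b + 2y = 2.18 + 2×1.42 = 5.02 m. Hydraulic radius R = A/P = 3.096/5.02 = 0.6167 m. Q_B = (1/0.033)·3.096·0.6167^(2/3)·√0.015 = 8.323 m³/s.
Q_A = 5.576 m³/s vs Q_B = 8.323 m³/s, so channel B carries more.

channel B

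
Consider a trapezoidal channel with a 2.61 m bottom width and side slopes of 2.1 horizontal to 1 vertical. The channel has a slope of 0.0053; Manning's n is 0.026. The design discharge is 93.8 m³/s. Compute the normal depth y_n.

y_n = 2.88 m

Manning's equation rearranged: A R^(2/3) = nQ / (1·√S) = 0.026 × 93.8 / (√0.0053) = 33.5.
Try y = 3.49 m: A R^(2/3) = 52.1 — high.
Try y = 2.49 m: A R^(2/3) = 24.14 — low.
Try y = 2.88 m: A R^(2/3) = 33.51 — ≈ 33.5.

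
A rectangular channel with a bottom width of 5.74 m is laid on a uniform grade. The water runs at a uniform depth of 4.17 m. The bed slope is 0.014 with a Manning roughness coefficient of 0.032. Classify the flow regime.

Flow area A = b·y = 5.74 × 4.17 = 23.94 m². Wetted perimeter P = b + 2y = 5.74 + 2×4.17 = 14.08 m.
Hydraulic radius R = A/P = 23.94/14.08 = 1.7 m.
V = (1/n) R^(2/3) √S = (1/0.032) × 1.7^(2/3) × √0.014 = 5.267 m/s. Hydraulic depth D_h = A/T = 23.94/5.74 = 4.17 m.
Froude number Fr = V/√(g·D_h) = 5.267/√(9.81×4.17) = 0.823, which is less than 1, so the flow is subcritical.

subcritical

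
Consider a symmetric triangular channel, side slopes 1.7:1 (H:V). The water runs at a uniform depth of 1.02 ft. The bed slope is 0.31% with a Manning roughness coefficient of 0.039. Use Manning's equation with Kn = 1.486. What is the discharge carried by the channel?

Q = 2.17 ft³/s

For a triangular section with side slope z = 1.7: A = zy² = 1.7×1.02² = 1.769 ft²; P = 2y√(1+z²) = 2×1.02×1.972 = 4.024 ft.
Hydraulic radius R = A/P = 1.769/4.024 = 0.4396 ft.
Manning's equation: Q = (1.486/n) A R^(2/3) S^(1/2) = (1.486/0.039) × 1.769 × 0.4396^(2/3) × 0.0031^(1/2) = 2.17 ft³/s.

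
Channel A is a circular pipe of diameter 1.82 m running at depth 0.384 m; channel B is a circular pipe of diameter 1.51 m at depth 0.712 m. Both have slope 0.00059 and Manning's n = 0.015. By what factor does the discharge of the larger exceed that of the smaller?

Channel A: For a circular section of diameter D = 1.82 m at depth y = 0.384 m, the central angle is θ = 2 arccos(1 − 2y/D) = 1.909 rad. Then A = (D²/8)(θ − sin θ) = 0.3998 m² and P = Dθ/2 = 1.737 m. Hydraulic radius R = A/P = 0.3998/1.737 = 0.2302 m. Q_A = (1/0.015)·0.3998·0.2302^(2/3)·√0.00059 = 0.2432 m³/s.
Channel B: For a circular section of diameter D = 1.51 m at depth y = 0.712 m, the central angle is θ = 2 arccos(1 − 2y/D) = 3.028 rad. Then A = (D²/8)(θ − sin θ) = 0.8305 m² and P = Dθ/2 = 2.286 m. Hydraulic radius R = A/P = 0.8305/2.286 = 0.3633 m. Q_B = (1/0.015)·0.8305·0.3633^(2/3)·√0.00059 = 0.6848 m³/s.
The larger discharge is 0.6848 m³/s and the smaller is 0.2432 m³/s; the ratio is 2.82.

2.82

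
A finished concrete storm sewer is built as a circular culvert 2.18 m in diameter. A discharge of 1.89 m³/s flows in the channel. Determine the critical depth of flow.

y_c = 0.631 m

At critical depth, Q² T / (g A³) = 1, i.e. A³/T = Q²/g = 1.89²/9.81 = 0.3641.
Try y = 0.708 m: A³/T = 0.5684 — high.
Try y = 0.532 m: A³/T = 0.1873 — low.
Try y = 0.631 m: A³/T = 0.3639 — matches.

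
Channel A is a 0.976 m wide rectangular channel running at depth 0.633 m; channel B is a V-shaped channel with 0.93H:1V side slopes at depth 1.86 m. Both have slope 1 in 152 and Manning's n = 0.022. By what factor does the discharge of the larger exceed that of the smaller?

9.07

Channel A: Flow area A = b·y = 0.976 × 0.633 = 0.6178 m². Wetted perimeter P = b + 2y = 0.976 + 2×0.633 = 2.242 m. Hydraulic radius R = A/P = 0.6178/2.242 = 0.2756 m. Q_A = (1/0.022)·0.6178·0.2756^(2/3)·√0.006579 = 0.9645 m³/s.
Channel B: For a triangular section with side slope z = 0.93: A = zy² = 0.93×1.86² = 3.217 m²; P = 2y√(1+z²) = 2×1.86×1.366 = 5.08 m. Hydraulic radius R = A/P = 3.217/5.08 = 0.6333 m. Q_B = (1/0.022)·3.217·0.6333^(2/3)·√0.006579 = 8.748 m³/s.
The larger discharge is 8.748 m³/s and the smaller is 0.9645 m³/s; the ratio is 9.07.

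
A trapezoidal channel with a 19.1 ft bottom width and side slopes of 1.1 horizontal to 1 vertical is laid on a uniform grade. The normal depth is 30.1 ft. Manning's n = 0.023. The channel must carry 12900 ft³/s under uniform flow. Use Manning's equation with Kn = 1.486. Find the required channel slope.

With bottom width b = 19.1 ft and side slope z = 1.1: A = (b + zy)y = (19.1 + 1.1×30.1)×30.1 = 1572 ft²; P = b + 2y√(1+z²) = 19.1 + 2×30.1×1.487 = 108.6 ft.
Hydraulic radius R = A/P = 1572/108.6 = 14.47 ft.
From Manning's equation, S = [nQ / (1.486 A R^(2/3))]² = [0.023 × 12900 / (1.486 × 1572 × 14.47^(2/3))]² = 0.000458.

S = 0.000458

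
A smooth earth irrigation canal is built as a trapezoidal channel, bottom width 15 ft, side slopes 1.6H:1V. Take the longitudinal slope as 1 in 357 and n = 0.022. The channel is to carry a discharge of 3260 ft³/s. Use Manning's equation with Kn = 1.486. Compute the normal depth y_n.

y_n = 9.51 ft

Manning's equation rearranged: A R^(2/3) = nQ / (1.486·√S) = 0.022 × 3260 / (1.486 × √0.002801) = 911.9.
Try y = 10.6 ft: A R^(2/3) = 1138 — over.
Try y = 9.51 ft: A R^(2/3) = 911.2 — ≈ 911.9.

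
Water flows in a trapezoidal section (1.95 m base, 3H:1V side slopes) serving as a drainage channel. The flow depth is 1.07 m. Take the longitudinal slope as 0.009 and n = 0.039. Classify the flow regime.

With bottom width b = 1.95 m and side slope z = 3: A = (b + zy)y = (1.95 + 3×1.07)×1.07 = 5.521 m²; P = b + 2y√(1+z²) = 1.95 + 2×1.07×3.162 = 8.717 m.
Hydraulic radius R = A/P = 5.521/8.717 = 0.6334 m.
V = (1/n) R^(2/3) √S = (1/0.039) × 0.6334^(2/3) × √0.009 = 1.794 m/s. Hydraulic depth D_h = A/T = 5.521/8.37 = 0.6596 m.
Froude number Fr = V/√(g·D_h) = 1.794/√(9.81×0.6596) = 0.705, which is less than 1, so the flow is subcritical.

subcritical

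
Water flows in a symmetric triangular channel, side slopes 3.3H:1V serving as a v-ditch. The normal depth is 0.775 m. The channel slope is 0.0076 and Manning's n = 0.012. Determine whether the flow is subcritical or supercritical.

supercritical

For a triangular section with side slope z = 3.3: A = zy² = 3.3×0.775² = 1.982 m²; P = 2y√(1+z²) = 2×0.775×3.448 = 5.345 m.
Hydraulic radius R = A/P = 1.982/5.345 = 0.3708 m.
V = (1/n) R^(2/3) √S = (1/0.012) × 0.3708^(2/3) × √0.0076 = 3.75 m/s. Hydraulic depth D_h = A/T = 1.982/5.115 = 0.3875 m.
Froude number Fr = V/√(g·D_h) = 3.75/√(9.81×0.3875) = 1.92, which is greater than 1, so the flow is supercritical.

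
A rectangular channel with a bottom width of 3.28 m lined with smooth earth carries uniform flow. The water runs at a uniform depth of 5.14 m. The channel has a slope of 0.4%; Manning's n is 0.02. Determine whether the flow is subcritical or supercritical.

subcritical

Flow area A = b·y = 3.28 × 5.14 = 16.86 m². Wetted perimeter P = b + 2y = 3.28 + 2×5.14 = 13.56 m.
Hydraulic radius R = A/P = 16.86/13.56 = 1.243 m.
V = (1/n) R^(2/3) √S = (1/0.02) × 1.243^(2/3) × √0.004 = 3.656 m/s. Hydraulic depth D_h = A/T = 16.86/3.28 = 5.14 m.
Froude number Fr = V/√(g·D_h) = 3.656/√(9.81×5.14) = 0.515, which is less than 1, so the flow is subcritical.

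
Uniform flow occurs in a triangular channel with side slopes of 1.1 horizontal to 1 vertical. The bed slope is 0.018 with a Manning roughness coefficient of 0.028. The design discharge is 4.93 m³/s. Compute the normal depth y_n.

Manning's equation rearranged: A R^(2/3) = nQ / (1·√S) = 0.028 × 4.93 / (√0.018) = 1.029.
At y = 1.36 m: A R^(2/3) = 1.287 — over.
At y = 1.25 m: A R^(2/3) = 1.028 — matches.

y_n = 1.25 m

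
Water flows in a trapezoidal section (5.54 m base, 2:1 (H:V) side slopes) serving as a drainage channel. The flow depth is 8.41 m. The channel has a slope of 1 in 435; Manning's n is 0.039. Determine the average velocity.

V = 3.28 m/s

With bottom width b = 5.54 m and side slope z = 2: A = (b + zy)y = (5.54 + 2×8.41)×8.41 = 188 m²; P = b + 2y√(1+z²) = 5.54 + 2×8.41×2.236 = 43.15 m.
Hydraulic radius R = A/P = 188/43.15 = 4.358 m.
From Manning's equation, V = (1/n) R^(2/3) S^(1/2) = (1/0.039) × 4.358^(2/3) × 0.002299^(1/2) = 3.28 m/s.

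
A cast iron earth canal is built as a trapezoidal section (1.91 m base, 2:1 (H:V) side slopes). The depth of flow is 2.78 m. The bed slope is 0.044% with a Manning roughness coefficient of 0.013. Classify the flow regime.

subcritical

With bottom width b = 1.91 m and side slope z = 2: A = (b + zy)y = (1.91 + 2×2.78)×2.78 = 20.77 m²; P = b + 2y√(1+z²) = 1.91 + 2×2.78×2.236 = 14.34 m.
Hydraulic radius R = A/P = 20.77/14.34 = 1.448 m.
V = (1/n) R^(2/3) √S = (1/0.013) × 1.448^(2/3) × √0.00044 = 2.065 m/s. Hydraulic depth D_h = A/T = 20.77/13.03 = 1.594 m.
Froude number Fr = V/√(g·D_h) = 2.065/√(9.81×1.594) = 0.522, which is less than 1, so the flow is subcritical.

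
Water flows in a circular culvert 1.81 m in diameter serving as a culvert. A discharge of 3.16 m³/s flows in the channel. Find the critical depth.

y_c = 0.871 m

At critical depth, Q² T / (g A³) = 1, i.e. A³/T = Q²/g = 3.16²/9.81 = 1.018.
Try y = 1.07 m: A³/T = 2.231 — high.
Try y = 0.765 m: A³/T = 0.6185 — low.
Try y = 0.871 m: A³/T = 1.016 — matches.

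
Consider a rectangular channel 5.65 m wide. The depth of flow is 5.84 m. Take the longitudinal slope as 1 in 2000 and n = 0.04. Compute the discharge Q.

Flow area A = b·y = 5.65 × 5.84 = 33 m². Wetted perimeter P = b + 2y = 5.65 + 2×5.84 = 17.33 m.
Hydraulic radius R = A/P = 33/17.33 = 1.904 m.
Manning's equation: Q = (1/n) A R^(2/3) S^(1/2) = (1/0.04) × 33 × 1.904^(2/3) × 0.0005^(1/2) = 28.3 m³/s.

Q = 28.3 m³/s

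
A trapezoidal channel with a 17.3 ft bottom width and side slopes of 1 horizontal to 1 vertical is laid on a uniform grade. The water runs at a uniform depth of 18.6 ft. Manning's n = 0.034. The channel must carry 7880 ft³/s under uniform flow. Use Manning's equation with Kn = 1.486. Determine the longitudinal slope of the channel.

S = 0.0036

With bottom width b = 17.3 ft and side slope z = 1: A = (b + zy)y = (17.3 + 1×18.6)×18.6 = 667.7 ft²; P = b + 2y√(1+z²) = 17.3 + 2×18.6×1.414 = 69.91 ft.
Hydraulic radius R = A/P = 667.7/69.91 = 9.552 ft.
From Manning's equation, S = [nQ / (1.486 A R^(2/3))]² = [0.034 × 7880 / (1.486 × 667.7 × 9.552^(2/3))]² = 0.0036.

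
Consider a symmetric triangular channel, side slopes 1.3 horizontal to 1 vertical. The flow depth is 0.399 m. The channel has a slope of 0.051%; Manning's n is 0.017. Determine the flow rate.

Q = 0.0804 m³/s

For a triangular section with side slope z = 1.3: A = zy² = 1.3×0.399² = 0.207 m²; P = 2y√(1+z²) = 2×0.399×1.64 = 1.309 m.
Hydraulic radius R = A/P = 0.207/1.309 = 0.1581 m.
Manning's equation: Q = (1/n) A R^(2/3) S^(1/2) = (1/0.017) × 0.207 × 0.1581^(2/3) × 0.00051^(1/2) = 0.0804 m³/s.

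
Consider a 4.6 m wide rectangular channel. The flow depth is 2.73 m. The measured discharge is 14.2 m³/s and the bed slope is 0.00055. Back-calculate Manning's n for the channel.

Flow area A = b·y = 4.6 × 2.73 = 12.56 m². Wetted perimeter P = b + 2y = 4.6 + 2×2.73 = 10.06 m.
Hydraulic radius R = A/P = 12.56/10.06 = 1.248 m.
Rearranging Manning's equation: n = (1/Q) A R^(2/3) S^(1/2) = (1/14.2) × 12.56 × 1.248^(2/3) × √0.00055 = 0.024.

n = 0.024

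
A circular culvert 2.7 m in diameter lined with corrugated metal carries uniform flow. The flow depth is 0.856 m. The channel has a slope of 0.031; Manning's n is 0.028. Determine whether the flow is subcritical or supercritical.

supercritical

For a circular section of diameter D = 2.7 m at depth y = 0.856 m, the central angle is θ = 2 arccos(1 − 2y/D) = 2.392 rad. Then A = (D²/8)(θ − sin θ) = 1.559 m² and P = Dθ/2 = 3.23 m.
Hydraulic radius R = A/P = 1.559/3.23 = 0.4828 m.
V = (1/n) R^(2/3) √S = (1/0.028) × 0.4828^(2/3) × √0.031 = 3.87 m/s. Hydraulic depth D_h = A/T = 1.559/2.513 = 0.6206 m.
Froude number Fr = V/√(g·D_h) = 3.87/√(9.81×0.6206) = 1.57, which is greater than 1, so the flow is supercritical.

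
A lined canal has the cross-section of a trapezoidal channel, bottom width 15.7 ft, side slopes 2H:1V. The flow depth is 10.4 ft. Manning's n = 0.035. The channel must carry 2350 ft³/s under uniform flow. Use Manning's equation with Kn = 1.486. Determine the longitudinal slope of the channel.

S = 0.00191

With bottom width b = 15.7 ft and side slope z = 2: A = (b + zy)y = (15.7 + 2×10.4)×10.4 = 379.6 ft²; P = b + 2y√(1+z²) = 15.7 + 2×10.4×2.236 = 62.21 ft.
Hydraulic radius R = A/P = 379.6/62.21 = 6.102 ft.
From Manning's equation, S = [nQ / (1.486 A R^(2/3))]² = [0.035 × 2350 / (1.486 × 379.6 × 6.102^(2/3))]² = 0.00191.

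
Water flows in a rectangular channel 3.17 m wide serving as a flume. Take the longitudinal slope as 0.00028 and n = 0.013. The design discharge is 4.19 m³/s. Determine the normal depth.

Manning's equation rearranged: A R^(2/3) = nQ / (1·√S) = 0.013 × 4.19 / (√0.00028) = 3.255.
Trying y = 1.47 m: A R^(2/3) = 3.89 — high.
Trying y = 0.881 m: A R^(2/3) = 1.912 — low.
Trying y = 1.29 m: A R^(2/3) = 3.258 — ≈ 3.255.

y_n = 1.29 m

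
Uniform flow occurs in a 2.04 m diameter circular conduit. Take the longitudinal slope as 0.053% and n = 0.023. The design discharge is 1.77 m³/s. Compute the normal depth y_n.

Manning's equation rearranged: A R^(2/3) = nQ / (1·√S) = 0.023 × 1.77 / (√0.00053) = 1.768.
Trying y = 1.66 m: A R^(2/3) = 2.073 — over.
Trying y = 1.14 m: A R^(2/3) = 1.254 — short.
Trying y = 1.44 m: A R^(2/3) = 1.766 — ≈ 1.768.

y_n = 1.44 m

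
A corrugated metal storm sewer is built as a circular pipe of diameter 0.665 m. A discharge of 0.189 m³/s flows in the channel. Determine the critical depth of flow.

At critical depth, Q² T / (g A³) = 1, i.e. A³/T = Q²/g = 0.189²/9.81 = 0.003641.
At y = 0.341 m: A³/T = 0.008673 — high.
At y = 0.244 m: A³/T = 0.002404 — low.
At y = 0.272 m: A³/T = 0.003651 — close enough.

y_c = 0.272 m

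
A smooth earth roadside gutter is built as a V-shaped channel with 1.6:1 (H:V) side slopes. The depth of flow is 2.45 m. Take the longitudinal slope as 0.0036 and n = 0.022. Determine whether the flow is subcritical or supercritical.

For a triangular section with side slope z = 1.6: A = zy² = 1.6×2.45² = 9.604 m²; P = 2y√(1+z²) = 2×2.45×1.887 = 9.245 m.
Hydraulic radius R = A/P = 9.604/9.245 = 1.039 m.
V = (1/n) R^(2/3) √S = (1/0.022) × 1.039^(2/3) × √0.0036 = 2.797 m/s. Hydraulic depth D_h = A/T = 9.604/7.84 = 1.225 m.
Froude number Fr = V/√(g·D_h) = 2.797/√(9.81×1.225) = 0.807, which is less than 1, so the flow is subcritical.

subcritical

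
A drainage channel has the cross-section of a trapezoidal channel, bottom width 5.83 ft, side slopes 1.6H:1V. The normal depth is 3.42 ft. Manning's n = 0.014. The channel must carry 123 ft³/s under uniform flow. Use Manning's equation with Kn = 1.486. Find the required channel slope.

With bottom width b = 5.83 ft and side slope z = 1.6: A = (b + zy)y = (5.83 + 1.6×3.42)×3.42 = 38.65 ft²; P = b + 2y√(1+z²) = 5.83 + 2×3.42×1.887 = 18.74 ft.
Hydraulic radius R = A/P = 38.65/18.74 = 2.063 ft.
From Manning's equation, S = [nQ / (1.486 A R^(2/3))]² = [0.014 × 123 / (1.486 × 38.65 × 2.063^(2/3))]² = 0.000342.

S = 0.000342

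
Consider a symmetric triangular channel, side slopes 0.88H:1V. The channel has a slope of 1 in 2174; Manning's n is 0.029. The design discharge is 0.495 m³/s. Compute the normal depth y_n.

y_n = 1.19 m

Manning's equation rearranged: A R^(2/3) = nQ / (1·√S) = 0.029 × 0.495 / (√0.00046) = 0.6693.
At y = 0.883 m: A R^(2/3) = 0.3018 — short.
At y = 1.31 m: A R^(2/3) = 0.864 — over.
At y = 1.19 m: A R^(2/3) = 0.6687 — matches.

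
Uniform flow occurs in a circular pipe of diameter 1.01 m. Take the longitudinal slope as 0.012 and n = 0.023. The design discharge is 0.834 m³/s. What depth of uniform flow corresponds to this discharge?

y_n = 0.533 m

Manning's equation rearranged: A R^(2/3) = nQ / (1·√S) = 0.023 × 0.834 / (√0.012) = 0.1751.
Trying y = 0.581 m: A R^(2/3) = 0.2014 — over.
Trying y = 0.533 m: A R^(2/3) = 0.1752 — ≈ 0.1751.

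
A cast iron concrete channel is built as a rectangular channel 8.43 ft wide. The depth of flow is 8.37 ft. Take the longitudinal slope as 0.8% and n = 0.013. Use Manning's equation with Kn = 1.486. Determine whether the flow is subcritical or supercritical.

supercritical

Flow area A = b·y = 8.43 × 8.37 = 70.56 ft². Wetted perimeter P = b + 2y = 8.43 + 2×8.37 = 25.17 ft.
Hydraulic radius R = A/P = 70.56/25.17 = 2.803 ft.
V = (1.486/n) R^(2/3) √S = (1.486/0.013) × 2.803^(2/3) × √0.008 = 20.33 ft/s. Hydraulic depth D_h = A/T = 70.56/8.43 = 8.37 ft.
Froude number Fr = V/√(g·D_h) = 20.33/√(32.2×8.37) = 1.24, which is greater than 1, so the flow is supercritical.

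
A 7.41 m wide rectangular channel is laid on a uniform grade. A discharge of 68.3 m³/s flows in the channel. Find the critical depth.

y_c = 2.05 m

For a rectangular channel, critical depth y_c = (q²/g)^(1/3) where q = Q/b = 68.3/7.41 = 9.217 m²/s.
So y_c = (9.217²/9.81)^(1/3) = 2.05 m.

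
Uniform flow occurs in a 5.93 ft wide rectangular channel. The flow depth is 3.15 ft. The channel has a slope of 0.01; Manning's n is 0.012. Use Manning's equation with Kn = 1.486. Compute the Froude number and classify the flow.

Flow area A = b·y = 5.93 × 3.15 = 18.68 ft². Wetted perimeter P = b + 2y = 5.93 + 2×3.15 = 12.23 ft.
Hydraulic radius R = A/P = 18.68/12.23 = 1.527 ft.
V = (1.486/n) R^(2/3) √S = (1.486/0.012) × 1.527^(2/3) × √0.01 = 16.42 ft/s. Hydraulic depth D_h = A/T = 18.68/5.93 = 3.15 ft.
Froude number Fr = V/√(g·D_h) = 16.42/√(32.2×3.15) = 1.63, which is greater than 1, so the flow is supercritical.

supercritical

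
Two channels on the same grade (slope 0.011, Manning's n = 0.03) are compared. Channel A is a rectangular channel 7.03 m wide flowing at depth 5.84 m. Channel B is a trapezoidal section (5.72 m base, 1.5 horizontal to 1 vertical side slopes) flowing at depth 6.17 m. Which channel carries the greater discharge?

Channel A: Flow area A = b·y = 7.03 × 5.84 = 41.06 m². Wetted perimeter P = b + 2y = 7.03 + 2×5.84 = 18.71 m. Hydraulic radius R = A/P = 41.06/18.71 = 2.194 m. Q_A = (1/0.03)·41.06·2.194^(2/3)·√0.011 = 242.4 m³/s.
Channel B: With bottom width b = 5.72 m and side slope z = 1.5: A = (b + zy)y = (5.72 + 1.5×6.17)×6.17 = 92.4 m²; P = b + 2y√(1+z²) = 5.72 + 2×6.17×1.803 = 27.97 m. Hydraulic radius R = A/P = 92.4/27.97 = 3.304 m. Q_B = (1/0.03)·92.4·3.304^(2/3)·√0.011 = 716.5 m³/s.
Q_A = 242.4 m³/s vs Q_B = 716.5 m³/s, so channel B carries more.

channel B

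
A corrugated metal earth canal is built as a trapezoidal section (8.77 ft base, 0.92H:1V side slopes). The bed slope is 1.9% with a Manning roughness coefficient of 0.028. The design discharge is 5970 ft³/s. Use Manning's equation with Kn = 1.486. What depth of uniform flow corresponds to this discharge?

Manning's equation rearranged: A R^(2/3) = nQ / (1.486·√S) = 0.028 × 5970 / (1.486 × √0.019) = 816.1.
Try y = 10.5 ft: A R^(2/3) = 579.9 — too small.
Try y = 14.5 ft: A R^(2/3) = 1134 — too large.
Try y = 12.4 ft: A R^(2/3) = 816.2 — matches.

y_n = 12.4 ft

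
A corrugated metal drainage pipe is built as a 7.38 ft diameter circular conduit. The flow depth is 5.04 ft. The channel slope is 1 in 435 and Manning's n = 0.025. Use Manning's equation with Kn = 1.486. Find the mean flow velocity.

V = 4.77 ft/s

For a circular section of diameter D = 7.38 ft at depth y = 5.04 ft, the central angle is θ = 2 arccos(1 − 2y/D) = 3.891 rad. Then A = (D²/8)(θ − sin θ) = 31.12 ft² and P = Dθ/2 = 14.36 ft.
Hydraulic radius R = A/P = 31.12/14.36 = 2.168 ft.
From Manning's equation, V = (1.486/n) R^(2/3) S^(1/2) = (1.486/0.025) × 2.168^(2/3) × 0.002299^(1/2) = 4.77 ft/s.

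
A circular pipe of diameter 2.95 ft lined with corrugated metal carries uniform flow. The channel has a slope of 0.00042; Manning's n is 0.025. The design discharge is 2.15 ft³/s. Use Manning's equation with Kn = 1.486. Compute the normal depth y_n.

Manning's equation rearranged: A R^(2/3) = nQ / (1.486·√S) = 0.025 × 2.15 / (1.486 × √0.00042) = 1.765.
Try y = 1.37 ft: A R^(2/3) = 2.456 — high.
Try y = 0.978 ft: A R^(2/3) = 1.324 — low.
Try y = 1.14 ft: A R^(2/3) = 1.765 — close enough.

y_n = 1.14 ft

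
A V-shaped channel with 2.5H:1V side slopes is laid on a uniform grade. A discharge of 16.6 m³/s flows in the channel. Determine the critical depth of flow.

y_c = 1.55 m

At critical depth, Q² T / (g A³) = 1, i.e. A³/T = Q²/g = 16.6²/9.81 = 28.09.
At y = 1.2 m: A³/T = 7.776 — too small.
At y = 1.82 m: A³/T = 62.4 — too large.
At y = 1.55 m: A³/T = 27.96 — matches.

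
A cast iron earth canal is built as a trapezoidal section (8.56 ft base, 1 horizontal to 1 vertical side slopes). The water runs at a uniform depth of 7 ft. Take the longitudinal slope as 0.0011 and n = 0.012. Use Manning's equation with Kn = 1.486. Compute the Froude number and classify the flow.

With bottom width b = 8.56 ft and side slope z = 1: A = (b + zy)y = (8.56 + 1×7)×7 = 108.9 ft²; P = b + 2y√(1+z²) = 8.56 + 2×7×1.414 = 28.36 ft.
Hydraulic radius R = A/P = 108.9/28.36 = 3.841 ft.
V = (1.486/n) R^(2/3) √S = (1.486/0.012) × 3.841^(2/3) × √0.0011 = 10.07 ft/s. Hydraulic depth D_h = A/T = 108.9/22.56 = 4.828 ft.
Froude number Fr = V/√(g·D_h) = 10.07/√(32.2×4.828) = 0.808, which is less than 1, so the flow is subcritical.

subcritical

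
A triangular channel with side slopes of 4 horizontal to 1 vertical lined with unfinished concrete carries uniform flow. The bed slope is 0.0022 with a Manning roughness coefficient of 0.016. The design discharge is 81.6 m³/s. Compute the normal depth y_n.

y_n = 2.48 m

Manning's equation rearranged: A R^(2/3) = nQ / (1·√S) = 0.016 × 81.6 / (√0.0022) = 27.84.
Try y = 2.87 m: A R^(2/3) = 41.08 — too large.
Try y = 2.15 m: A R^(2/3) = 19.02 — too small.
Try y = 2.48 m: A R^(2/3) = 27.83 — close enough.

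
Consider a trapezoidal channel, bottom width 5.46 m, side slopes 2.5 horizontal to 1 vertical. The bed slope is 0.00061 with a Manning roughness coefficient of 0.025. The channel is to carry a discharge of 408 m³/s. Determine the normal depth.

Manning's equation rearranged: A R^(2/3) = nQ / (1·√S) = 0.025 × 408 / (√0.00061) = 413.
Try y = 5.37 m: A R^(2/3) = 208.6 — too small.
Try y = 8.02 m: A R^(2/3) = 533 — too large.
Try y = 7.2 m: A R^(2/3) = 412.7 — ≈ 413.

y_n = 7.2 m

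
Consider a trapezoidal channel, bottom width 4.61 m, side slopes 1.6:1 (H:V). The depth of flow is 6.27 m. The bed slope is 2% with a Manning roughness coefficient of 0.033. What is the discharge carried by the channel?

Q = 863 m³/s

With bottom width b = 4.61 m and side slope z = 1.6: A = (b + zy)y = (4.61 + 1.6×6.27)×6.27 = 91.81 m²; P = b + 2y√(1+z²) = 4.61 + 2×6.27×1.887 = 28.27 m.
Hydraulic radius R = A/P = 91.81/28.27 = 3.247 m.
Manning's equation: Q = (1/n) A R^(2/3) S^(1/2) = (1/0.033) × 91.81 × 3.247^(2/3) × 0.02^(1/2) = 863 m³/s.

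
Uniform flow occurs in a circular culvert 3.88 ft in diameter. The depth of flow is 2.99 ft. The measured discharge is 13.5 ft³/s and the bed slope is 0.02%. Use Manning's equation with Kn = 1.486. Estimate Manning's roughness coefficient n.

For a circular section of diameter D = 3.88 ft at depth y = 2.99 ft, the central angle is θ = 2 arccos(1 − 2y/D) = 4.285 rad. Then A = (D²/8)(θ − sin θ) = 9.777 ft² and P = Dθ/2 = 8.314 ft.
Hydraulic radius R = A/P = 9.777/8.314 = 1.176 ft.
Rearranging Manning's equation: n = (1.486/Q) A R^(2/3) S^(1/2) = (1.486/13.5) × 9.777 × 1.176^(2/3) × √0.0002 = 0.017.

n = 0.017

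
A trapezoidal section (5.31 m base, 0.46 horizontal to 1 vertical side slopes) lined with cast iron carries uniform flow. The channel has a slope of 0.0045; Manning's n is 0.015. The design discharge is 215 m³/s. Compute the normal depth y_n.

y_n = 4.12 m

Manning's equation rearranged: A R^(2/3) = nQ / (1·√S) = 0.015 × 215 / (√0.0045) = 48.08.
At y = 3.13 m: A R^(2/3) = 30.47 — too small.
At y = 4.66 m: A R^(2/3) = 59.3 — too large.
At y = 4.12 m: A R^(2/3) = 48.13 — ≈ 48.08.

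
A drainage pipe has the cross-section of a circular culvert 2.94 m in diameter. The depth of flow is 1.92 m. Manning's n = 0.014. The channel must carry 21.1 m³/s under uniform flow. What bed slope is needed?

S = 0.00492

For a circular section of diameter D = 2.94 m at depth y = 1.92 m, the central angle is θ = 2 arccos(1 − 2y/D) = 3.764 rad. Then A = (D²/8)(θ − sin θ) = 4.696 m² and P = Dθ/2 = 5.533 m.
Hydraulic radius R = A/P = 4.696/5.533 = 0.8488 m.
From Manning's equation, S = [nQ / (1 A R^(2/3))]² = [0.014 × 21.1 / (1 × 4.696 × 0.8488^(2/3))]² = 0.00492.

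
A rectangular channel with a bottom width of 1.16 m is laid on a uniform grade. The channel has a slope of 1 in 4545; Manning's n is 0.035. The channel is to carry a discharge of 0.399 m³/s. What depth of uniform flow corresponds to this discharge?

Manning's equation rearranged: A R^(2/3) = nQ / (1·√S) = 0.035 × 0.399 / (√0.00022) = 0.9415.
Trying y = 1.11 m: A R^(2/3) = 0.6766 — short.
Trying y = 1.62 m: A R^(2/3) = 1.066 — over.
Trying y = 1.46 m: A R^(2/3) = 0.9424 — matches.

y_n = 1.46 m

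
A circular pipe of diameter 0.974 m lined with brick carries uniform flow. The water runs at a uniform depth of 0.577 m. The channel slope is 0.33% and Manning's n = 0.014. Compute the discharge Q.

For a circular section of diameter D = 0.974 m at depth y = 0.577 m, the central angle is θ = 2 arccos(1 − 2y/D) = 3.513 rad. Then A = (D²/8)(θ − sin θ) = 0.4597 m² and P = Dθ/2 = 1.711 m.
Hydraulic radius R = A/P = 0.4597/1.711 = 0.2687 m.
Manning's equation: Q = (1/n) A R^(2/3) S^(1/2) = (1/0.014) × 0.4597 × 0.2687^(2/3) × 0.0033^(1/2) = 0.785 m³/s.

Q = 0.785 m³/s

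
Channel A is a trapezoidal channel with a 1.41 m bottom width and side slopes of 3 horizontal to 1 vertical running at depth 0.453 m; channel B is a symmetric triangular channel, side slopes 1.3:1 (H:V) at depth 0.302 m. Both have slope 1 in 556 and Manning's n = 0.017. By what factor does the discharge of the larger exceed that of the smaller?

Channel A: With bottom width b = 1.41 m and side slope z = 3: A = (b + zy)y = (1.41 + 3×0.453)×0.453 = 1.254 m²; P = b + 2y√(1+z²) = 1.41 + 2×0.453×3.162 = 4.275 m. Hydraulic radius R = A/P = 1.254/4.275 = 0.2934 m. Q_A = (1/0.017)·1.254·0.2934^(2/3)·√0.001799 = 1.382 m³/s.
Channel B: For a triangular section with side slope z = 1.3: A = zy² = 1.3×0.302² = 0.1186 m²; P = 2y√(1+z²) = 2×0.302×1.64 = 0.9906 m. Hydraulic radius R = A/P = 0.1186/0.9906 = 0.1197 m. Q_B = (1/0.017)·0.1186·0.1197^(2/3)·√0.001799 = 0.07183 m³/s.
The larger discharge is 1.382 m³/s and the smaller is 0.07183 m³/s; the ratio is 19.2.

19.2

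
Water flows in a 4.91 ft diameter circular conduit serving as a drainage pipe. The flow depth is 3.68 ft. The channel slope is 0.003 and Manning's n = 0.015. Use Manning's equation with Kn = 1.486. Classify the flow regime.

For a circular section of diameter D = 4.91 ft at depth y = 3.68 ft, the central angle is θ = 2 arccos(1 − 2y/D) = 4.186 rad. Then A = (D²/8)(θ − sin θ) = 15.22 ft² and P = Dθ/2 = 10.28 ft.
Hydraulic radius R = A/P = 15.22/10.28 = 1.481 ft.
V = (1.486/n) R^(2/3) √S = (1.486/0.015) × 1.481^(2/3) × √0.003 = 7.05 ft/s. Hydraulic depth D_h = A/T = 15.22/4.255 = 3.577 ft.
Froude number Fr = V/√(g·D_h) = 7.05/√(32.2×3.577) = 0.657, which is less than 1, so the flow is subcritical.

subcritical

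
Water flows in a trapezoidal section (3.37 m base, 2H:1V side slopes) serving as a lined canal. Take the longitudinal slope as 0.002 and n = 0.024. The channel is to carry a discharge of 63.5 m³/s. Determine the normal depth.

Manning's equation rearranged: A R^(2/3) = nQ / (1·√S) = 0.024 × 63.5 / (√0.002) = 34.08.
At y = 1.98 m: A R^(2/3) = 16.27 — short.
At y = 3.08 m: A R^(2/3) = 42.01 — over.
At y = 2.8 m: A R^(2/3) = 34.08 — ≈ 34.08.

y_n = 2.8 m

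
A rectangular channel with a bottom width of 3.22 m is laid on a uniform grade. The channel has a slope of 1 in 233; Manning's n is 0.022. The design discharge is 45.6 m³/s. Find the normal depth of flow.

Manning's equation rearranged: A R^(2/3) = nQ / (1·√S) = 0.022 × 45.6 / (√0.004292) = 15.31.
Try y = 2.98 m: A R^(2/3) = 9.883 — low.
Try y = 4.77 m: A R^(2/3) = 17.38 — high.
Try y = 4.28 m: A R^(2/3) = 15.3 — close enough.

y_n = 4.28 m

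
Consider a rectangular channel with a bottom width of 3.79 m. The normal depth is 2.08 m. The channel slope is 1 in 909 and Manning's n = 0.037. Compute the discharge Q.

Q = 7.03 m³/s

Flow area A = b·y = 3.79 × 2.08 = 7.883 m². Wetted perimeter P = b + 2y = 3.79 + 2×2.08 = 7.95 m.
Hydraulic radius R = A/P = 7.883/7.95 = 0.9916 m.
Manning's equation: Q = (1/n) A R^(2/3) S^(1/2) = (1/0.037) × 7.883 × 0.9916^(2/3) × 0.0011^(1/2) = 7.03 m³/s.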